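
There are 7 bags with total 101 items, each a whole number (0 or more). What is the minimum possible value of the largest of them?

15

The average is 101/7 > 14, so not all 7 can be 14 or less; the largest is ≥ 15.
Taking 4 copies of 14 and 3 copies of 15 gives exactly 101, so 15 is attained.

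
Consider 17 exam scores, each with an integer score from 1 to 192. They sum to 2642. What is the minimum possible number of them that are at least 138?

6

If only k of them are at least 138, the other 17 − k are at most 137, so the total is at most k·192 + (17 − k)·137.
This must reach 2642, so k·192 + (17 − k)·137 ≥ 2642, giving k ≥ 6.
Exactly 6 works: 6 values at 192 and 11 at 137 total 2659; lower one of the high values by 17 (still ≥ 138) to hit 2642.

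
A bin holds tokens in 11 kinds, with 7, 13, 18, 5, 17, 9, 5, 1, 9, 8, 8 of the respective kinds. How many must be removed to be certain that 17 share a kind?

98

In the worst case you take as many as possible of each kind without reaching 17: 7 + 13 + 16 + 5 + 16 + 9 + 5 + 1 + 9 + 8 + 8 = 97.
The next one must give 17 of some kind, so 97 + 1 = 98.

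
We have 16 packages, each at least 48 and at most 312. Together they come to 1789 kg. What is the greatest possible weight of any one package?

312

Maximizing one value means minimizing the remaining 15.
The other 15 contribute at least 15 × 48 = 720, leaving at most 1789 − 720 = 1069.
But each package is capped at 312, so the maximum is 312.
Achievable: one at 312 and the other 15 totalling 1477, which fits since 15 × 48 ≤ 1477 ≤ 15 × 312.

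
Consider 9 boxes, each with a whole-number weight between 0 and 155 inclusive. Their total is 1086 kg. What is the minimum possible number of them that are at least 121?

1

If only k of them are at least 121, the other 9 − k are at most 120, so the total is at most k·155 + (9 − k)·120.
This must reach 1086, so k·155 + (9 − k)·120 ≥ 1086, giving k ≥ 1.
Exactly 1 works: 1 value at 155 and 8 at 120 total 1115; lower one of the high values by 29 (still ≥ 121) to hit 1086.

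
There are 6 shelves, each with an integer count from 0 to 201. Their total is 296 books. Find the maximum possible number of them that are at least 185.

Suppose k of them are at least 185. Those contribute at least 185 each and the other 6 − k at least 0 each.
So the total is at least 185k + 0(6 − k) = 0 + 185k. This must be ≤ 296, giving k ≤ 1.
k = 1 is achieved by 1 value at 185 and 5 at 0, total 185; add 111 to one value (staying below 185) to reach 296.

1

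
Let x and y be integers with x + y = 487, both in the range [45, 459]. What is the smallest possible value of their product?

Since x + y is fixed, pushing one of them to its bound minimizes the product.
At the endpoint x = 45, y = 487 − 45 = 442, so xy = 45 × 442 = 19890.

19890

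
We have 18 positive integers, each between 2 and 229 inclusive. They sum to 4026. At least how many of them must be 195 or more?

Each value short of 195 is at most 194, costing at least 229 − 194 = 35 against the maximum total of 4122.
We can afford to lose at most 4122 − 4026 = 96, so at most ⌊96/35⌋ = 2 fall short, and at least 16 are ≥ 195.
Exactly 16 works: 16 values at 229 and 2 at 194 total 4052; lower one of the high values by 26 (still ≥ 195) to hit 4026.

16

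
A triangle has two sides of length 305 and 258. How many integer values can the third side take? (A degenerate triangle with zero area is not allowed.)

515

The triangle inequality gives |305 − 258| < c < 305 + 258, i.e. 47 < c < 563.
So c can be any integer from 48 to 562: 515 values.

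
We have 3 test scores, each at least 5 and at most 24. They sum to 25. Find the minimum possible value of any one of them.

Minimizing one value means maximizing the remaining 2.
The other 2 can take up 2 × 24 = 48 ≥ 25 − 5, so one score can sit at its floor of 5.
Achievable: one at 5 and the other 2 totalling 20, which fits since 2 × 5 ≤ 20 ≤ 2 × 24.

5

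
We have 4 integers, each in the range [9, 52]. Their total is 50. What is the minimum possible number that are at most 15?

If only k of them are at most 15, the other 4 − k are at least 16, so the total is at least (4 − k)·16 + k·9.
This is ≤ 50, so (4 − k)·16 + 9k ≤ 50, which gives k ≥ 2.
Exactly 2 works: 2 values at 9 and 2 at 16 total 50.

2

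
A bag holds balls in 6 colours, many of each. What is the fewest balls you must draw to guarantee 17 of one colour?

97

You could draw 16 of every colour without reaching 17 of any — 96 in all.
One more forces 17 of some colour, so 96 + 1 = 97.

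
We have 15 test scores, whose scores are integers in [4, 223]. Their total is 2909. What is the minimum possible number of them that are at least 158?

9

Suppose at most 15 − j of them reach 158; then j values are ≤ 157 and the rest ≤ 223.
The total is then ≤ 157·j + 223·(15 − j) = 3345 − 66j. For this to be ≥ 2909 we need j ≤ 6, so at least 15 − 6 = 9 must reach 158.
Exactly 9 works: 9 values at 223 and 6 at 157 total 2949; lower one of the high values by 40 (still ≥ 158) to hit 2909.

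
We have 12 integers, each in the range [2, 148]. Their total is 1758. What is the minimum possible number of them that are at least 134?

Suppose at most 12 − j of them reach 134; then j values are ≤ 133 and the rest ≤ 148.
The total is then ≤ 133·j + 148·(12 − j) = 1776 − 15j. For this to be ≥ 1758 we need j ≤ 1, so at least 12 − 1 = 11 must reach 134.
Exactly 11 works: 11 values at 148 and 1 at 133 total 1761; lower one of the high values by 3 (still ≥ 134) to hit 1758.

11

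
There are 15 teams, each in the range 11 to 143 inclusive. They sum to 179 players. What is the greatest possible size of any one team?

Maximizing one value means minimizing the remaining 14.
The other 14 contribute at least 14 × 11 = 154, leaving at most 179 − 154 = 25.
Since 25 ≤ 143, this is achievable: one at 25 and 14 at 11.

25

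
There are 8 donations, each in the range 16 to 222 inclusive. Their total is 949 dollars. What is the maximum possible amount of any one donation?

Maximizing one value means minimizing the remaining 7.
The other 7 contribute at least 7 × 16 = 112, leaving at most 949 − 112 = 837.
But each donation is capped at 222, so the maximum is 222.
Achievable: one at 222 and the other 7 totalling 727, which fits since 7 × 16 ≤ 727 ≤ 7 × 222.

222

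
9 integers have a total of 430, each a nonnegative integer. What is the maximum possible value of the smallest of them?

The average is 430/9 < 48, so some value is ≤ 47.
Equality holds with 2 values of 47 and 7 values of 48.

47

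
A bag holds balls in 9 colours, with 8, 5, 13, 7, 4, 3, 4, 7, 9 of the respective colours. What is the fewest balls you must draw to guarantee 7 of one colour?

In the worst case you take as many as possible of each colour without reaching 7: 6 + 5 + 6 + 6 + 4 + 3 + 4 + 6 + 6 = 46.
The next one must give 7 of some colour, so 46 + 1 = 47.

47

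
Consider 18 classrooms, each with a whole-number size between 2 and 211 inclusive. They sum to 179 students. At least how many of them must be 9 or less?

1

Each value above 9 is at least 10, contributing at least 10 − 2 = 8 above the floor 2.
The sum exceeds the floor total 36 by 143, so at most ⌊143/8⌋ = 17 exceed 9, and at least 1 are ≤ 9.
Exactly 1 works: 1 value at 2 and 17 at 10 total 172; raise one of the low values by 7 (still ≤ 9) to hit 179.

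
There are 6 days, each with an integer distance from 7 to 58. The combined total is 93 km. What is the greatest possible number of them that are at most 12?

5

Each value at 12 or below falls at least 58 − 12 = 46 short of the ceiling 58.
The ceiling total is 6 × 58 = 348, and we need 93, so at most ⌊(348 − 93)/46⌋ = 5 can be that low.
k = 5 is achieved by 5 values at 12 and 1 at 58, total 118; lower one of the 58's by 25 (still > 12) to reach 93.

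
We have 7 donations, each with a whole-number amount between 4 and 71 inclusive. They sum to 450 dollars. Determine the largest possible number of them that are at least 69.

If k of the values are ≥ 69, the total is ≥ 69k + 4(7 − k).
Setting 69k + 4(7 − k) ≤ 450 gives 65k ≤ 422, so k ≤ 6.
k = 6 is achieved by 6 values at 69 and 1 at 4, total 418; add 32 to one value (staying below 69) to reach 450.

6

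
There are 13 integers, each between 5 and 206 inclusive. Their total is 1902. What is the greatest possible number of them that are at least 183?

If k of the values are ≥ 183, the total is ≥ 183k + 5(13 − k).
Setting 183k + 5(13 − k) ≤ 1902 gives 178k ≤ 1837, so k ≤ 10.
k = 10 is achieved by 10 values at 183 and 3 at 5, total 1845; add 57 to one value (staying below 183) to reach 1902.

10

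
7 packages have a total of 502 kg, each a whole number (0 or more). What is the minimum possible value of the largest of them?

The 7 values sum to 502, so their maximum is at least ⌈502/7⌉ = 72.
Taking 2 copies of 71 and 5 copies of 72 gives exactly 502, so 72 is attained.

72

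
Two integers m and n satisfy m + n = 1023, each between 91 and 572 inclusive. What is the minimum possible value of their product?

mn = m(1023 − m) is concave in m, so over [451, 572] it is minimized at an endpoint.
The extreme feasible split is m = 451, n = 572, giving mn = 257972.

257972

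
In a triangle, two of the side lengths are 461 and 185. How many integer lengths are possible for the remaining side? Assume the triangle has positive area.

The triangle inequality gives |461 − 185| < c < 461 + 185, i.e. 276 < c < 646.
So c can be any integer from 277 to 645: 369 values.

369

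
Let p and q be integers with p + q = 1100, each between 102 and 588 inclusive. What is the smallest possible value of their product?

301056

For a fixed sum, pq is smallest when p and q are as far apart as possible.
The extreme feasible split is p = 512, q = 588, giving pq = 301056.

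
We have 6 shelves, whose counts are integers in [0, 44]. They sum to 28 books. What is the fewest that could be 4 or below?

1

If only k of them are at most 4, the other 6 − k are at least 5, so the total is at least (6 − k)·5 + k·0.
This is ≤ 28, so (6 − k)·5 + 0k ≤ 28, which gives k ≥ 1.
Exactly 1 works: 1 value at 0 and 5 at 5 total 25; raise one of the low values by 3 (still ≤ 4) to hit 28.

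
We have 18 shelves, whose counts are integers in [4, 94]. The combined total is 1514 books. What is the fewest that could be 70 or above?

11

Suppose at most 18 − j of them reach 70; then j values are ≤ 69 and the rest ≤ 94.
The total is then ≤ 69·j + 94·(18 − j) = 1692 − 25j. For this to be ≥ 1514 we need j ≤ 7, so at least 18 − 7 = 11 must reach 70.
Exactly 11 works: 11 values at 94 and 7 at 69 total 1517; lower one of the high values by 3 (still ≥ 70) to hit 1514.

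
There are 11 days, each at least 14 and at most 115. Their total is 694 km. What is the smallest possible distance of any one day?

To make one day as small as possible, make the other 10 as large as possible.
The other 10 can take up 10 × 115 = 1150 ≥ 694 − 14, so one day can sit at its floor of 14.
Achievable: one at 14 and the other 10 totalling 680, which fits since 10 × 14 ≤ 680 ≤ 10 × 115.

14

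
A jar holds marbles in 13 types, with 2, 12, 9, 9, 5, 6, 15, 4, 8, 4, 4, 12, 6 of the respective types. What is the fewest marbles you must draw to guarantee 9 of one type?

80

In the worst case you take as many as possible of each type without reaching 9: 2 + 8 + 8 + 8 + 5 + 6 + 8 + 4 + 8 + 4 + 4 + 8 + 6 = 79.
The next one must give 9 of some type, so 79 + 1 = 80.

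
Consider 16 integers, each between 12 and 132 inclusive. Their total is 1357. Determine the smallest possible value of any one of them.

Minimizing one value means maximizing the remaining 15.
The other 15 can take up 15 × 132 = 1980 ≥ 1357 − 12, so one integer can sit at its floor of 12.
Achievable: one at 12 and the other 15 totalling 1345, which fits since 15 × 12 ≤ 1345 ≤ 15 × 132.

12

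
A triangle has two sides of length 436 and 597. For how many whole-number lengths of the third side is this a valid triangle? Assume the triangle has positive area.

The triangle inequality gives |436 − 597| < c < 436 + 597, i.e. 161 < c < 1033.
So c can be any integer from 162 to 1032: 871 values.

871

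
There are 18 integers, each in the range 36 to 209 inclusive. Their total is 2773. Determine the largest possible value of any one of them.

209

To make one integer as large as possible, make the other 17 as small as possible.
The other 17 contribute at least 17 × 36 = 612, leaving at most 2773 − 612 = 2161.
But each integer is capped at 209, so the maximum is 209.
Achievable: one at 209 and the other 17 totalling 2564, which fits since 17 × 36 ≤ 2564 ≤ 17 × 209.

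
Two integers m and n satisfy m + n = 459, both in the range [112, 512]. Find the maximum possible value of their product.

52670

mn = m(459 − m) is maximized when m is as near 459/2 as the bounds allow.
Taking m = 229 and n = 230 (both in [112, 512]) gives mn = 52670.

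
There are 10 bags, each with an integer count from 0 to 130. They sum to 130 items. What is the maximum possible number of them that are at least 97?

1

With k values at 97 or above and the rest at least 0, the sum is at least 0 + 97k.
Since the sum is 130, we need 97k ≤ 130, i.e. k ≤ 1.
k = 1 is achieved by 1 value at 97 and 9 at 0, total 97; add 33 to one value (staying below 97) to reach 130.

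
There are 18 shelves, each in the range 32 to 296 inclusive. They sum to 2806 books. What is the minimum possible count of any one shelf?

To make one shelf as small as possible, make the other 17 as large as possible.
The other 17 can take up 17 × 296 = 5032 ≥ 2806 − 32, so one shelf can sit at its floor of 32.
Achievable: one at 32 and the other 17 totalling 2774, which fits since 17 × 32 ≤ 2774 ≤ 17 × 296.

32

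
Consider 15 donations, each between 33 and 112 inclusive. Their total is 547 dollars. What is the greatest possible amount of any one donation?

Maximizing one value means minimizing the remaining 14.
The other 14 contribute at least 14 × 33 = 462, leaving at most 547 − 462 = 85.
Since 85 ≤ 112, this is achievable: one at 85 and 14 at 33.

85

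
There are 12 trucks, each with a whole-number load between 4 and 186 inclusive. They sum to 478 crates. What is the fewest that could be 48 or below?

3

Let j be the number exceeding 48. Then the total is ≥ 49·j + 4·(12 − j) = 48 + 45j.
So 45j ≤ 430 and j ≤ 9; hence at least 12 − 9 = 3 are ≤ 48.
Exactly 3 works: 3 values at 4 and 9 at 49 total 453; raise one of the low values by 25 (still ≤ 48) to hit 478.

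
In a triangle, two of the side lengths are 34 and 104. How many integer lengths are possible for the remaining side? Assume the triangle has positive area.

67

The triangle inequality gives |34 − 104| < c < 34 + 104, i.e. 70 < c < 138.
So c can be any integer from 71 to 137: 67 values.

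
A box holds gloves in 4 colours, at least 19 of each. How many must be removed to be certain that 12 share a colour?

In the worst case you draw 11 of each of the 4 colours: 4 × 11 = 44.
One more forces 12 of some colour, so 44 + 1 = 45.

45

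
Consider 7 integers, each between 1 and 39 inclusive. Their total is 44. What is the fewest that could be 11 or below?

Each value above 11 is at least 12, contributing at least 12 − 1 = 11 above the floor 1.
The sum exceeds the floor total 7 by 37, so at most ⌊37/11⌋ = 3 exceed 11, and at least 4 are ≤ 11.
Exactly 4 works: 4 values at 1 and 3 at 12 total 40; raise one of the low values by 4 (still ≤ 11) to hit 44.

4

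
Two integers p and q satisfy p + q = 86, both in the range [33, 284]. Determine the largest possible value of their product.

pq = p(86 − p) is maximized when p is as near 86/2 as the bounds allow.
Taking p = 43 and q = 43 (both in [33, 284]) gives pq = 1849.

1849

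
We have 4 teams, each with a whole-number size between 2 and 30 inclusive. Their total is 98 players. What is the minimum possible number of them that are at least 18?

3

Each value short of 18 is at most 17, costing at least 30 − 17 = 13 against the maximum total of 120.
We can afford to lose at most 120 − 98 = 22, so at most ⌊22/13⌋ = 1 fall short, and at least 3 are ≥ 18.
Exactly 3 works: 3 values at 30 and 1 at 17 total 107; lower one of the high values by 9 (still ≥ 18) to hit 98.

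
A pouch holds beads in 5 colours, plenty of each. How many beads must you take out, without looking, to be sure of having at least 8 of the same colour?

36

You could draw 7 of every colour without reaching 8 of any — 35 in all.
One more forces 8 of some colour, so 35 + 1 = 36.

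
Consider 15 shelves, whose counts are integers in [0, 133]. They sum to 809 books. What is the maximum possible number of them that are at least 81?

With k values at 81 or above and the rest at least 0, the sum is at least 0 + 81k.
Since the sum is 809, we need 81k ≤ 809, i.e. k ≤ 9.
k = 9 is achieved by 9 values at 81 and 6 at 0, total 729; add 80 to one value (staying below 81) to reach 809.

9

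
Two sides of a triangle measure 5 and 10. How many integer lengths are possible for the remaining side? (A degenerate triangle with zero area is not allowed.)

The triangle inequality gives |5 − 10| < c < 5 + 10, i.e. 5 < c < 15.
So c can be any integer from 6 to 14: 9 values.

9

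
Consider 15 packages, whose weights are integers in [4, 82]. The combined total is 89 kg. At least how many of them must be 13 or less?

13

Let j be the number exceeding 13. Then the total is ≥ 14·j + 4·(15 − j) = 60 + 10j.
So 10j ≤ 29 and j ≤ 2; hence at least 15 − 2 = 13 are ≤ 13.
Exactly 13 works: 13 values at 4 and 2 at 14 total 80; raise one of the low values by 9 (still ≤ 13) to hit 89.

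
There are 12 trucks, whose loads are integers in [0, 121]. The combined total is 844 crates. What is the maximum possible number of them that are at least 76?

11

With k values at 76 or above and the rest at least 0, the sum is at least 0 + 76k.
Since the sum is 844, we need 76k ≤ 844, i.e. k ≤ 11.
k = 11 is achieved by 11 values at 76 and 1 at 0, total 836; add 8 to one value (staying below 76) to reach 844.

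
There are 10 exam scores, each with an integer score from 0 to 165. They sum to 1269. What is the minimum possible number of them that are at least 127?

1

Suppose at most 10 − j of them reach 127; then j values are ≤ 126 and the rest ≤ 165.
The total is then ≤ 126·j + 165·(10 − j) = 1650 − 39j. For this to be ≥ 1269 we need j ≤ 9, so at least 10 − 9 = 1 must reach 127.
Exactly 1 works: 1 value at 165 and 9 at 126 total 1299; lower one of the high values by 30 (still ≥ 127) to hit 1269.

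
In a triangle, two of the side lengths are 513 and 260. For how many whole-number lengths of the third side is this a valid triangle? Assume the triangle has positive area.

The triangle inequality gives |513 − 260| < c < 513 + 260, i.e. 253 < c < 773.
So c can be any integer from 254 to 772: 519 values.

519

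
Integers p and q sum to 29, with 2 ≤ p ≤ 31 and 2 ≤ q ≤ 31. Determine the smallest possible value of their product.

pq = p(29 − p) is concave in p, so over [2, 27] it is minimized at an endpoint.
The extreme feasible split is p = 2, q = 27, giving pq = 54.

54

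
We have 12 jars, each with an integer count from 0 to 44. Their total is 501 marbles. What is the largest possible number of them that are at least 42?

11

Suppose k of them are at least 42. Those contribute at least 42 each and the other 12 − k at least 0 each.
So the total is at least 42k + 0(12 − k) = 0 + 42k. This must be ≤ 501, giving k ≤ 11.
k = 11 is achieved by 11 values at 42 and 1 at 0, total 462; add 39 to one value (staying below 42) to reach 501.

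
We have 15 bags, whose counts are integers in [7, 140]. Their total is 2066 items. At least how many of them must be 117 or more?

If only k of them are at least 117, the other 15 − k are at most 116, so the total is at most k·140 + (15 − k)·116.
This must reach 2066, so k·140 + (15 − k)·116 ≥ 2066, giving k ≥ 14.
Exactly 14 works: 14 values at 140 and 1 at 116 total 2076; lower one of the high values by 10 (still ≥ 117) to hit 2066.

14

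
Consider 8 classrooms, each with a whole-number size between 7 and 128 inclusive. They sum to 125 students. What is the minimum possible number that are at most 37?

Let j be the number exceeding 37. Then the total is ≥ 38·j + 7·(8 − j) = 56 + 31j.
So 31j ≤ 69 and j ≤ 2; hence at least 8 − 2 = 6 are ≤ 37.
Exactly 6 works: 6 values at 7 and 2 at 38 total 118; raise one of the low values by 7 (still ≤ 37) to hit 125.

6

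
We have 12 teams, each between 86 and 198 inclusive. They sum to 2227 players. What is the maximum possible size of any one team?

198

To make one team as large as possible, make the other 11 as small as possible.
The other 11 contribute at least 11 × 86 = 946, leaving at most 2227 − 946 = 1281.
But each team is capped at 198, so the maximum is 198.
Achievable: one at 198 and the other 11 totalling 2029, which fits since 11 × 86 ≤ 2029 ≤ 11 × 198.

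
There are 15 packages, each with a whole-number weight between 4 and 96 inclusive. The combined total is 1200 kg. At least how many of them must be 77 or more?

3

If only k of them are at least 77, the other 15 − k are at most 76, so the total is at most k·96 + (15 − k)·76.
This must reach 1200, so k·96 + (15 − k)·76 ≥ 1200, giving k ≥ 3.
Exactly 3 works: 3 values at 96 and 12 at 76 total 1200.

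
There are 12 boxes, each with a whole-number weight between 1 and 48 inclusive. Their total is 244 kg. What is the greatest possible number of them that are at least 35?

6

With k values at 35 or above and the rest at least 1, the sum is at least 12 + 34k.
Since the sum is 244, we need 34k ≤ 232, i.e. k ≤ 6.
k = 6 is achieved by 6 values at 35 and 6 at 1, total 216; add 28 to one value (staying below 35) to reach 244.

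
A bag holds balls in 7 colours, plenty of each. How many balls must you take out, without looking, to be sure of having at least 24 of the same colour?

You could draw 23 of every colour without reaching 24 of any — 161 in all.
One more forces 24 of some colour, so 161 + 1 = 162.

162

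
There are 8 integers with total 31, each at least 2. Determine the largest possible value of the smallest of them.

If every one of the 8 were at least 4, the total would be at least 8 × 4 = 32 > 31.
Equality holds with 1 value of 3 and 7 values of 4.

3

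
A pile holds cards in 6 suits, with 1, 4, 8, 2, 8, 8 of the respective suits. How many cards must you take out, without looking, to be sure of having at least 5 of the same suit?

In the worst case you take as many as possible of each suit without reaching 5: 1 + 4 + 4 + 2 + 4 + 4 = 19.
The next one must give 5 of some suit, so 19 + 1 = 20.

20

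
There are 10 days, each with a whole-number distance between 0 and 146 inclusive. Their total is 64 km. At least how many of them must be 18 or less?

Each value above 18 is at least 19, contributing at least 19 − 0 = 19 above the floor 0.
The sum exceeds the floor total 0 by 64, so at most ⌊64/19⌋ = 3 exceed 18, and at least 7 are ≤ 18.
Exactly 7 works: 7 values at 0 and 3 at 19 total 57; raise one of the low values by 7 (still ≤ 18) to hit 64.

7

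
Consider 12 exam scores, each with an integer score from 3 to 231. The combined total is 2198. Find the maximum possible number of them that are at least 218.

10

Suppose k of them are at least 218. Those contribute at least 218 each and the other 12 − k at least 3 each.
So the total is at least 218k + 3(12 − k) = 36 + 215k. This must be ≤ 2198, giving k ≤ 10.
k = 10 is achieved by 10 values at 218 and 2 at 3, total 2186; add 12 to one value (staying below 218) to reach 2198.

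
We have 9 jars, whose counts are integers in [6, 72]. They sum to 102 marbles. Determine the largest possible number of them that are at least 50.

1

With k values at 50 or above and the rest at least 6, the sum is at least 54 + 44k.
Since the sum is 102, we need 44k ≤ 48, i.e. k ≤ 1.
k = 1 is achieved by 1 value at 50 and 8 at 6, total 98; add 4 to one value (staying below 50) to reach 102.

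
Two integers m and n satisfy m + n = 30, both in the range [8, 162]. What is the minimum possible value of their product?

Since m + n is fixed, pushing one of them to its bound minimizes the product.
At the endpoint m = 8, n = 30 − 8 = 22, so mn = 8 × 22 = 176.

176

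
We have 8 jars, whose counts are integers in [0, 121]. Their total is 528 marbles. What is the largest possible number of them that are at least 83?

With k values at 83 or above and the rest at least 0, the sum is at least 0 + 83k.
Since the sum is 528, we need 83k ≤ 528, i.e. k ≤ 6.
k = 6 is achieved by 6 values at 83 and 2 at 0, total 498; add 30 to one value (staying below 83) to reach 528.

6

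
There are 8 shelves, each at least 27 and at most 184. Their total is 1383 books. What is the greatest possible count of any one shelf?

Maximizing one value means minimizing the remaining 7.
The other 7 contribute at least 7 × 27 = 189, leaving at most 1383 − 189 = 1194.
But each shelf is capped at 184, so the maximum is 184.
Achievable: one at 184 and the other 7 totalling 1199, which fits since 7 × 27 ≤ 1199 ≤ 7 × 184.

184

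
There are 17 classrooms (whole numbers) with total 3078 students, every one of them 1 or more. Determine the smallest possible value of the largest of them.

Some value must be at least ⌈3078/17⌉ = 182, since 17 × 181 = 3077 < 3078.
Taking 16 copies of 181 and 1 copy of 182 gives exactly 3078, so 182 is attained.

182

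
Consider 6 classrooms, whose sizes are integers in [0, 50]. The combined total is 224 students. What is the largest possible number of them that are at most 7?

Each value at 7 or below falls at least 50 − 7 = 43 short of the ceiling 50.
The ceiling total is 6 × 50 = 300, and we need 224, so at most ⌊(300 − 224)/43⌋ = 1 can be that low.
k = 1 is achieved by 1 value at 7 and 5 at 50, total 257; lower one of the 50's by 33 (still > 7) to reach 224.

1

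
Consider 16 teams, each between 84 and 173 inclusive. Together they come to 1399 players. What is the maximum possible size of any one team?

139

Maximizing one value means minimizing the remaining 15.
The other 15 contribute at least 15 × 84 = 1260, leaving at most 1399 − 1260 = 139.
Since 139 ≤ 173, this is achievable: one at 139 and 15 at 84.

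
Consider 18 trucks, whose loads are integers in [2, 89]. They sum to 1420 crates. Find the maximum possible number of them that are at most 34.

3

Suppose k of them are at most 34. Those contribute at most 34 each and the rest at most 89 each.
So the total is at most 34k + 89(18 − k) = 1602 − 55k. This must still be ≥ 1420, so k ≤ 3.
k = 3 is achieved by 3 values at 34 and 15 at 89, total 1437; lower one of the 89's by 17 (still > 34) to reach 1420.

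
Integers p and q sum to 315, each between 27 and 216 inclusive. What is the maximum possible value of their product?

With p + q fixed, pq peaks when the two are closest together.
Taking p = 157 and q = 158 (both in [27, 216]) gives pq = 24806.

24806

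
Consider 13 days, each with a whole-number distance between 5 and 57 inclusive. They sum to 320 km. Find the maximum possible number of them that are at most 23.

Suppose k of them are at most 23. Those contribute at most 23 each and the rest at most 57 each.
So the total is at most 23k + 57(13 − k) = 741 − 34k. This must still be ≥ 320, so k ≤ 12.
k = 12 is achieved by 12 values at 23 and 1 at 57, total 333; lower one of the 57's by 13 (still > 23) to reach 320.

12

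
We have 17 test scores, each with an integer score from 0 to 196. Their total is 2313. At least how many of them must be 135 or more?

1

Each value short of 135 is at most 134, costing at least 196 − 134 = 62 against the maximum total of 3332.
We can afford to lose at most 3332 − 2313 = 1019, so at most ⌊1019/62⌋ = 16 fall short, and at least 1 are ≥ 135.
Exactly 1 works: 1 value at 196 and 16 at 134 total 2340; lower one of the high values by 27 (still ≥ 135) to hit 2313.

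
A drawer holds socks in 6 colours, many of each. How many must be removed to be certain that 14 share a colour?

79

In the worst case you draw 13 of each of the 6 colours: 6 × 13 = 78.
One more forces 14 of some colour, so 78 + 1 = 79.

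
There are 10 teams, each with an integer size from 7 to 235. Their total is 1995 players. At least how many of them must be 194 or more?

2

If only k of them are at least 194, the other 10 − k are at most 193, so the total is at most k·235 + (10 − k)·193.
This must reach 1995, so k·235 + (10 − k)·193 ≥ 1995, giving k ≥ 2.
Exactly 2 works: 2 values at 235 and 8 at 193 total 2014; lower one of the high values by 19 (still ≥ 194) to hit 1995.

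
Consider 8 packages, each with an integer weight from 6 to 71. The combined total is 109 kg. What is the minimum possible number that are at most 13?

1

If only k of them are at most 13, the other 8 − k are at least 14, so the total is at least (8 − k)·14 + k·6.
This is ≤ 109, so (8 − k)·14 + 6k ≤ 109, which gives k ≥ 1.
Exactly 1 works: 1 value at 6 and 7 at 14 total 104; raise one of the low values by 5 (still ≤ 13) to hit 109.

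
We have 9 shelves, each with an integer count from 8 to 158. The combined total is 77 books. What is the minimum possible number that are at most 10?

8

Let j be the number exceeding 10. Then the total is ≥ 11·j + 8·(9 − j) = 72 + 3j.
So 3j ≤ 5 and j ≤ 1; hence at least 9 − 1 = 8 are ≤ 10.
Exactly 8 works: 8 values at 8 and 1 at 11 total 75; raise one of the low values by 2 (still ≤ 10) to hit 77.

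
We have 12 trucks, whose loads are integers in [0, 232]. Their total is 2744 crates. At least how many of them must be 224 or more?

Each value short of 224 is at most 223, costing at least 232 − 223 = 9 against the maximum total of 2784.
We can afford to lose at most 2784 − 2744 = 40, so at most ⌊40/9⌋ = 4 fall short, and at least 8 are ≥ 224.
Exactly 8 works: 8 values at 232 and 4 at 223 total 2748; lower one of the high values by 4 (still ≥ 224) to hit 2744.

8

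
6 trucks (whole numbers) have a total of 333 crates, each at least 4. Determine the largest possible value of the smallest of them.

The 6 values sum to 333, so their minimum is at most ⌊333/6⌋ = 55.
Achievable: 3 of them at 55 and 3 at 56 total 333.

55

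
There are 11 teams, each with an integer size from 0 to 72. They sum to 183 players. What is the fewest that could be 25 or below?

4

If only k of them are at most 25, the other 11 − k are at least 26, so the total is at least (11 − k)·26 + k·0.
This is ≤ 183, so (11 − k)·26 + 0k ≤ 183, which gives k ≥ 4.
Exactly 4 works: 4 values at 0 and 7 at 26 total 182; raise one of the low values by 1 (still ≤ 25) to hit 183.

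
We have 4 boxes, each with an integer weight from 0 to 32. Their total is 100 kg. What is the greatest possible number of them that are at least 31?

With k values at 31 or above and the rest at least 0, the sum is at least 0 + 31k.
Since the sum is 100, we need 31k ≤ 100, i.e. k ≤ 3.
k = 3 is achieved by 3 values at 31 and 1 at 0, total 93; add 7 to one value (staying below 31) to reach 100.

3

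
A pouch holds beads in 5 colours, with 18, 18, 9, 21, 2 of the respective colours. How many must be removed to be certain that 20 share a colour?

67

In the worst case you take as many as possible of each colour without reaching 20: 18 + 18 + 9 + 19 + 2 = 66.
The next one must give 20 of some colour, so 66 + 1 = 67.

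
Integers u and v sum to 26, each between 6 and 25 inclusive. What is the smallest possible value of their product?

120

For a fixed sum, uv is smallest when u and v are as far apart as possible.
The extreme feasible split is u = 6, v = 20, giving uv = 120.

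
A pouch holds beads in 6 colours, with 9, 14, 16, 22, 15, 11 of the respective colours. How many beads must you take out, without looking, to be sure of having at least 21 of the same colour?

86

In the worst case you take as many as possible of each colour without reaching 21: 9 + 14 + 16 + 20 + 15 + 11 = 85.
The next one must give 21 of some colour, so 85 + 1 = 86.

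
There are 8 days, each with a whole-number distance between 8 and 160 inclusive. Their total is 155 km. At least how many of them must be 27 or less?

If only k of them are at most 27, the other 8 − k are at least 28, so the total is at least (8 − k)·28 + k·8.
This is ≤ 155, so (8 − k)·28 + 8k ≤ 155, which gives k ≥ 4.
Exactly 4 works: 4 values at 8 and 4 at 28 total 144; raise one of the low values by 11 (still ≤ 27) to hit 155.

4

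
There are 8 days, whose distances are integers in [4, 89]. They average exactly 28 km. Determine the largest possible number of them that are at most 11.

6

The total is 8 × 28 = 224.
Each value at 11 or below falls at least 89 − 11 = 78 short of the ceiling 89.
The ceiling total is 8 × 89 = 712, and we need 224, so at most ⌊(712 − 224)/78⌋ = 6 can be that low.
k = 6 is achieved by 6 values at 11 and 2 at 89, total 244; lower one of the 89's by 20 (still > 11) to reach 224.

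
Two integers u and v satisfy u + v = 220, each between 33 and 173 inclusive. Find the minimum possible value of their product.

8131

uv = u(220 − u) is concave in u, so over [47, 173] it is minimized at an endpoint.
The extreme feasible split is u = 47, v = 173, giving uv = 8131.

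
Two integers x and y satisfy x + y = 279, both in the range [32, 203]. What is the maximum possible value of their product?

With x + y fixed, xy peaks when the two are closest together.
Taking x = 139 and y = 140 (both in [32, 203]) gives xy = 19460.

19460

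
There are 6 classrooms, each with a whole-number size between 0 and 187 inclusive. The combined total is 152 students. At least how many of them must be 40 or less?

Each value above 40 is at least 41, contributing at least 41 − 0 = 41 above the floor 0.
The sum exceeds the floor total 0 by 152, so at most ⌊152/41⌋ = 3 exceed 40, and at least 3 are ≤ 40.
Exactly 3 works: 3 values at 0 and 3 at 41 total 123; raise one of the low values by 29 (still ≤ 40) to hit 152.

3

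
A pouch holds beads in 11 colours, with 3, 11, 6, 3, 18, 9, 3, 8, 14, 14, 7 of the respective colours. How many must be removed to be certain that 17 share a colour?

In the worst case you take as many as possible of each colour without reaching 17: 3 + 11 + 6 + 3 + 16 + 9 + 3 + 8 + 14 + 14 + 7 = 94.
The next one must give 17 of some colour, so 94 + 1 = 95.

95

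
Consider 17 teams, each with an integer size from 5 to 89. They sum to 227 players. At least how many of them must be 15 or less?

5

Each value above 15 is at least 16, contributing at least 16 − 5 = 11 above the floor 5.
The sum exceeds the floor total 85 by 142, so at most ⌊142/11⌋ = 12 exceed 15, and at least 5 are ≤ 15.
Exactly 5 works: 5 values at 5 and 12 at 16 total 217; raise one of the low values by 10 (still ≤ 15) to hit 227.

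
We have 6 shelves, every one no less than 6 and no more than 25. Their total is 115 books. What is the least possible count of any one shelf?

To make one shelf as small as possible, make the other 5 as large as possible.
The other 5 can take up 5 × 25 = 125 ≥ 115 − 6, so one shelf can sit at its floor of 6.
Achievable: one at 6 and the other 5 totalling 109, which fits since 5 × 6 ≤ 109 ≤ 5 × 25.

6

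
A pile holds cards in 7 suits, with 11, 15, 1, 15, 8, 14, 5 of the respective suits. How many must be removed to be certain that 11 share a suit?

55

In the worst case you take as many as possible of each suit without reaching 11: 10 + 10 + 1 + 10 + 8 + 10 + 5 = 54.
The next one must give 11 of some suit, so 54 + 1 = 55.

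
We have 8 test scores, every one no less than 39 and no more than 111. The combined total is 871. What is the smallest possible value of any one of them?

94

Minimizing one value means maximizing the remaining 7.
The other 7 contribute at most 7 × 111 = 777, leaving at least 871 − 777 = 94.
Since 94 ≥ 39, this is achievable: one at 94 and 7 at 111.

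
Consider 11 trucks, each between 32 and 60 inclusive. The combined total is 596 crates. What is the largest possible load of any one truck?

To make one truck as large as possible, make the other 10 as small as possible.
The other 10 contribute at least 10 × 32 = 320, leaving at most 596 − 320 = 276.
But each truck is capped at 60, so the maximum is 60.
Achievable: one at 60 and the other 10 totalling 536, which fits since 10 × 32 ≤ 536 ≤ 10 × 60.

60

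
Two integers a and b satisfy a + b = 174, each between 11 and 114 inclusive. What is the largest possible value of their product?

7569

ab = a(174 − a) is maximized when a is as near 174/2 as the bounds allow.
Taking a = 87 and b = 87 (both in [11, 114]) gives ab = 7569.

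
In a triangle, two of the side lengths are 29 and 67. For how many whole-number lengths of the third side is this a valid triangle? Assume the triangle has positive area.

The triangle inequality gives |29 − 67| < c < 29 + 67, i.e. 38 < c < 96.
So c can be any integer from 39 to 95: 57 values.

57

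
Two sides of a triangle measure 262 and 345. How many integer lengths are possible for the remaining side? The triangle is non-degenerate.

523

The triangle inequality gives |262 − 345| < c < 262 + 345, i.e. 83 < c < 607.
So c can be any integer from 84 to 606: 523 values.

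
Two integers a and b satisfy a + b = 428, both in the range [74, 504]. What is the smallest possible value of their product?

For a fixed sum, ab is smallest when a and b are as far apart as possible.
The extreme feasible split is a = 74, b = 354, giving ab = 26196.

26196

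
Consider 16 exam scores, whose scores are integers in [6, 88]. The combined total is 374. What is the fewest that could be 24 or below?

2

If only k of them are at most 24, the other 16 − k are at least 25, so the total is at least (16 − k)·25 + k·6.
This is ≤ 374, so (16 − k)·25 + 6k ≤ 374, which gives k ≥ 2.
Exactly 2 works: 2 values at 6 and 14 at 25 total 362; raise one of the low values by 12 (still ≤ 24) to hit 374.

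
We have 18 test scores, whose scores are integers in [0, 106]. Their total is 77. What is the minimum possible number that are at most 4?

Each value above 4 is at least 5, contributing at least 5 − 0 = 5 above the floor 0.
The sum exceeds the floor total 0 by 77, so at most ⌊77/5⌋ = 15 exceed 4, and at least 3 are ≤ 4.
Exactly 3 works: 3 values at 0 and 15 at 5 total 75; raise one of the low values by 2 (still ≤ 4) to hit 77.

3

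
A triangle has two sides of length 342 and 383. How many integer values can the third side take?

The triangle inequality gives |342 − 383| < c < 342 + 383, i.e. 41 < c < 725.
So c can be any integer from 42 to 724: 683 values.

683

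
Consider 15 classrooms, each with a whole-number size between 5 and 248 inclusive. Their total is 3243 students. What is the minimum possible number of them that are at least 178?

9

If only k of them are at least 178, the other 15 − k are at most 177, so the total is at most k·248 + (15 − k)·177.
This must reach 3243, so k·248 + (15 − k)·177 ≥ 3243, giving k ≥ 9.
Exactly 9 works: 9 values at 248 and 6 at 177 total 3294; lower one of the high values by 51 (still ≥ 178) to hit 3243.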